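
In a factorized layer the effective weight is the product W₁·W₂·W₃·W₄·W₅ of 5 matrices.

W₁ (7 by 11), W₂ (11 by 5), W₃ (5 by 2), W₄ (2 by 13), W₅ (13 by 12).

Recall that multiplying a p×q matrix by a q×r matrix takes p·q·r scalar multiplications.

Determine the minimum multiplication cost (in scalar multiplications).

744

Adjacent pairs: W₁W₂ = 7·11·5 = 385; W₂W₃ = 11·5·2 = 110; W₃W₄ = 5·2·13 = 130; W₄W₅ = 2·13·12 = 312.
Length 3: W₁..W₃: k=1: 0+110+7·11·2=264; k=2: 385+0+7·5·2=455 → min 264 | W₂..W₄: k=2: 0+130+11·5·13=845; k=3: 110+0+11·2·13=396 → min 396 | W₃..W₅: k=3: 0+312+5·2·12=432; k=4: 130+0+5·13·12=910 → min 432.
Length 4: W₁..W₄: k=1: 0+396+7·11·13=1397; k=2: 385+130+7·5·13=970; k=3: 264+0+7·2·13=446 → min 446 | W₂..W₅: k=2: 0+432+11·5·12=1092; k=3: 110+312+11·2·12=686; k=4: 396+0+11·13·12=2112 → min 686.
Length 5: W₁..W₅: k=1: 0+686+7·11·12=1610; k=2: 385+432+7·5·12=1237; k=3: 264+312+7·2·12=744; k=4: 446+0+7·13·12=1538 → min 744.
Optimal order: ((W₁·(W₂·W₃))·(W₄·W₅)) with cost 744.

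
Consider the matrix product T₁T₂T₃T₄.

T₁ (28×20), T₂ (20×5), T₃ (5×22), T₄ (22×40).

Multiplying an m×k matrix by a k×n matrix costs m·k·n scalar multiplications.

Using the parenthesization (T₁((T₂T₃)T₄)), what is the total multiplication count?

42200

(T₂T₃): 20×5 by 5×22 → 20×22, cost 20·5·22 = 2200
((T₂T₃)T₄): 20×22 by 22×40 → 20×40, cost 20·22·40 = 17600; cumulative 19800
(T₁((T₂T₃)T₄)): 28×20 by 20×40 → 28×40, cost 28·20·40 = 22400; cumulative 42200
Total: 42200 scalar multiplications.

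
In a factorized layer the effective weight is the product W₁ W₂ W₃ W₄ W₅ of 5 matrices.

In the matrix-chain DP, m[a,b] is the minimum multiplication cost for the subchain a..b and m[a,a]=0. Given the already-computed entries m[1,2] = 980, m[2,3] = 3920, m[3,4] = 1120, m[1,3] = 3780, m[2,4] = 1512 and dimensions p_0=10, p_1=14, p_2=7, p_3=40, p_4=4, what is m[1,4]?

2072

m[1,4] = min over k∈[1,3] of m[1,k]+m[k+1,4]+p_{0}·p_k·p_{4}.
k=1: 0 + 1512 + 10·14·4 = 2072; k=2: 980 + 1120 + 10·7·4 = 2380; k=3: 3780 + 0 + 10·40·4 = 5380.
Minimum: 2072 at k=1.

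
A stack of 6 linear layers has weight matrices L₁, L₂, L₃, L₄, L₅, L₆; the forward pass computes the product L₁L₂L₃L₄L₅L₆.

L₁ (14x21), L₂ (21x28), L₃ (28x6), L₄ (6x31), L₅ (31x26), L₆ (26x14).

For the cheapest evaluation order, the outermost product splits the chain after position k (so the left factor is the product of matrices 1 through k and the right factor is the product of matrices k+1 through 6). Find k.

Adjacent pairs: L₁L₂ = 14·21·28 = 8232; L₂L₃ = 21·28·6 = 3528; L₃L₄ = 28·6·31 = 5208; L₄L₅ = 6·31·26 = 4836; L₅L₆ = 31·26·14 = 11284.
Length 3: L₁..L₃: k=1: 0+3528+14·21·6=5292; k=2: 8232+0+14·28·6=10584 → min 5292 | L₂..L₄: k=2: 0+5208+21·28·31=23436; k=3: 3528+0+21·6·31=7434 → min 7434 | L₃..L₅: k=3: 0+4836+28·6·26=9204; k=4: 5208+0+28·31·26=27776 → min 9204 | L₄..L₆: k=4: 0+11284+6·31·14=13888; k=5: 4836+0+6·26·14=7020 → min 7020.
Length 4: L₁..L₄: k=1: 0+7434+14·21·31=16548; k=2: 8232+5208+14·28·31=25592; k=3: 5292+0+14·6·31=7896 → min 7896 | L₂..L₅: k=2: 0+9204+21·28·26=24492; k=3: 3528+4836+21·6·26=11640; k=4: 7434+0+21·31·26=24360 → min 11640 | L₃..L₆: k=3: 0+7020+28·6·14=9372; k=4: 5208+11284+28·31·14=28644; k=5: 9204+0+28·26·14=19396 → min 9372.
Length 5: L₁..L₅: k=1: 0+11640+14·21·26=19284; k=2: 8232+9204+14·28·26=27628; k=3: 5292+4836+14·6·26=12312; k=4: 7896+0+14·31·26=19180 → min 12312 | L₂..L₆: k=2: 0+9372+21·28·14=17604; k=3: 3528+7020+21·6·14=12312; k=4: 7434+11284+21·31·14=27832; k=5: 11640+0+21·26·14=19284 → min 12312.
Top-level splits: k=1: (L₁..L₁)·(L₂..L₆) → 0+12312+14·21·14 = 16428; k=2: (L₁..L₂)·(L₃..L₆) → 8232+9372+14·28·14 = 23092; k=3: (L₁..L₃)·(L₄..L₆) → 5292+7020+14·6·14 = 13488; k=4: (L₁..L₄)·(L₅..L₆) → 7896+11284+14·31·14 = 25256; k=5: (L₁..L₅)·(L₆..L₆) → 12312+0+14·26·14 = 17408.
Best split is after L₃, i.e. k = 3.

3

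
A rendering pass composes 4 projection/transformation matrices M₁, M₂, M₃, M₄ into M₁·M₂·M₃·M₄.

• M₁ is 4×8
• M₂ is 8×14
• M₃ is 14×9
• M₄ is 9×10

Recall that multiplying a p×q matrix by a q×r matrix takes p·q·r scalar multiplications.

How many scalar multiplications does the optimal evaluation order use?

1312

Adjacent pairs: M₁M₂ = 4·8·14 = 448; M₂M₃ = 8·14·9 = 1008; M₃M₄ = 14·9·10 = 1260.
Length 3: M₁..M₃: k=1: 0+1008+4·8·9=1296; k=2: 448+0+4·14·9=952 → min 952 | M₂..M₄: k=2: 0+1260+8·14·10=2380; k=3: 1008+0+8·9·10=1728 → min 1728.
Length 4: M₁..M₄: k=1: 0+1728+4·8·10=2048; k=2: 448+1260+4·14·10=2268; k=3: 952+0+4·9·10=1312 → min 1312.
Optimal order: (((M₁·M₂)·M₃)·M₄) with cost 1312.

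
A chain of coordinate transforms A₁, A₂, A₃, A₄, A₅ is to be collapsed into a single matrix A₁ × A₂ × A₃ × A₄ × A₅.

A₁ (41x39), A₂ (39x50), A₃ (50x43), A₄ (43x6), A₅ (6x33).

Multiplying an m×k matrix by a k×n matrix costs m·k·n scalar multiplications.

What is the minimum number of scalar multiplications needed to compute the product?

42312

Adjacent pairs: A₁A₂ = 41·39·50 = 79950; A₂A₃ = 39·50·43 = 83850; A₃A₄ = 50·43·6 = 12900; A₄A₅ = 43·6·33 = 8514.
Length 3: A₁..A₃: k=1: 0+83850+41·39·43=152607; k=2: 79950+0+41·50·43=168100 → min 152607 | A₂..A₄: k=2: 0+12900+39·50·6=24600; k=3: 83850+0+39·43·6=93912 → min 24600 | A₃..A₅: k=3: 0+8514+50·43·33=79464; k=4: 12900+0+50·6·33=22800 → min 22800.
Length 4: A₁..A₄: k=1: 0+24600+41·39·6=34194; k=2: 79950+12900+41·50·6=105150; k=3: 152607+0+41·43·6=163185 → min 34194 | A₂..A₅: k=2: 0+22800+39·50·33=87150; k=3: 83850+8514+39·43·33=147705; k=4: 24600+0+39·6·33=32322 → min 32322.
Length 5: A₁..A₅: k=1: 0+32322+41·39·33=85089; k=2: 79950+22800+41·50·33=170400; k=3: 152607+8514+41·43·33=219300; k=4: 34194+0+41·6·33=42312 → min 42312.
Optimal order: ((A₁ × (A₂ × (A₃ × A₄))) × A₅) with cost 42312.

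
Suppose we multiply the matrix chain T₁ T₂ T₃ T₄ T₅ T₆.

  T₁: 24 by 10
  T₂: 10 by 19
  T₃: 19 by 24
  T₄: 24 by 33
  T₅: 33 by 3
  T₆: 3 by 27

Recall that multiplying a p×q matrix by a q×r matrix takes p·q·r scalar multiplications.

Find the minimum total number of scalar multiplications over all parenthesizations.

6978

Adjacent pairs: T₁T₂ = 24·10·19 = 4560; T₂T₃ = 10·19·24 = 4560; T₃T₄ = 19·24·33 = 15048; T₄T₅ = 24·33·3 = 2376; T₅T₆ = 33·3·27 = 2673.
Length 3: T₁..T₃: k=1: 0+4560+24·10·24=10320; k=2: 4560+0+24·19·24=15504 → min 10320 | T₂..T₄: k=2: 0+15048+10·19·33=21318; k=3: 4560+0+10·24·33=12480 → min 12480 | T₃..T₅: k=3: 0+2376+19·24·3=3744; k=4: 15048+0+19·33·3=16929 → min 3744 | T₄..T₆: k=4: 0+2673+24·33·27=24057; k=5: 2376+0+24·3·27=4320 → min 4320.
Length 4: T₁..T₄: k=1: 0+12480+24·10·33=20400; k=2: 4560+15048+24·19·33=34656; k=3: 10320+0+24·24·33=29328 → min 20400 | T₂..T₅: k=2: 0+3744+10·19·3=4314; k=3: 4560+2376+10·24·3=7656; k=4: 12480+0+10·33·3=13470 → min 4314 | T₃..T₆: k=3: 0+4320+19·24·27=16632; k=4: 15048+2673+19·33·27=34650; k=5: 3744+0+19·3·27=5283 → min 5283.
Length 5: T₁..T₅: k=1: 0+4314+24·10·3=5034; k=2: 4560+3744+24·19·3=9672; k=3: 10320+2376+24·24·3=14424; k=4: 20400+0+24·33·3=22776 → min 5034 | T₂..T₆: k=2: 0+5283+10·19·27=10413; k=3: 4560+4320+10·24·27=15360; k=4: 12480+2673+10·33·27=24063; k=5: 4314+0+10·3·27=5124 → min 5124.
Length 6: T₁..T₆: k=1: 0+5124+24·10·27=11604; k=2: 4560+5283+24·19·27=22155; k=3: 10320+4320+24·24·27=30192; k=4: 20400+2673+24·33·27=44457; k=5: 5034+0+24·3·27=6978 → min 6978.
Optimal order: ((T₁ (T₂ (T₃ (T₄ T₅)))) T₆) with cost 6978.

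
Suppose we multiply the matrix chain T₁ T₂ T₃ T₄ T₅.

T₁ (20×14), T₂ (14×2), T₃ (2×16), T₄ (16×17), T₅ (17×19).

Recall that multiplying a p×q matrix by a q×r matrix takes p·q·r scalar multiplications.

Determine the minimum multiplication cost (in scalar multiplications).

Adjacent pairs: T₁T₂ = 20·14·2 = 560; T₂T₃ = 14·2·16 = 448; T₃T₄ = 2·16·17 = 544; T₄T₅ = 16·17·19 = 5168.
Length 3: T₁..T₃: k=1: 0+448+20·14·16=4928; k=2: 560+0+20·2·16=1200 → min 1200 | T₂..T₄: k=2: 0+544+14·2·17=1020; k=3: 448+0+14·16·17=4256 → min 1020 | T₃..T₅: k=3: 0+5168+2·16·19=5776; k=4: 544+0+2·17·19=1190 → min 1190.
Length 4: T₁..T₄: k=1: 0+1020+20·14·17=5780; k=2: 560+544+20·2·17=1784; k=3: 1200+0+20·16·17=6640 → min 1784 | T₂..T₅: k=2: 0+1190+14·2·19=1722; k=3: 448+5168+14·16·19=9872; k=4: 1020+0+14·17·19=5542 → min 1722.
Length 5: T₁..T₅: k=1: 0+1722+20·14·19=7042; k=2: 560+1190+20·2·19=2510; k=3: 1200+5168+20·16·19=12448; k=4: 1784+0+20·17·19=8244 → min 2510.
Optimal order: ((T₁ T₂) ((T₃ T₄) T₅)) with cost 2510.

2510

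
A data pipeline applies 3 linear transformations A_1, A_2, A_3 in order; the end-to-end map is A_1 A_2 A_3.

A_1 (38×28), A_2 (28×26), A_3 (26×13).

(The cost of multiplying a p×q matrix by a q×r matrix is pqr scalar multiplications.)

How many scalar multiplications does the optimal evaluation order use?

23296

Order (A_1 (A_2 A_3)): (A_2 A_3): 28×26 by 26×13 → 28×13, cost 28·26·13 = 9464; (A_1 (A_2 A_3)): 38×28 by 28×13 → 38×13, cost 38·28·13 = 13832; cumulative 23296. Total 23296.
Order ((A_1 A_2) A_3): (A_1 A_2): 38×28 by 28×26 → 38×26, cost 38·28·26 = 27664; ((A_1 A_2) A_3): 38×26 by 26×13 → 38×13, cost 38·26·13 = 12844; cumulative 40508. Total 40508.
Minimum: 23296.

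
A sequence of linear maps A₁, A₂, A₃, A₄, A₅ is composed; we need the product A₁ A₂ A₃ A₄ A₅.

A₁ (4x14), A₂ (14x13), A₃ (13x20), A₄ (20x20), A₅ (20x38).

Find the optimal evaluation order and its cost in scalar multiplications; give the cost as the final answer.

6408

Adjacent pairs: A₁A₂ = 4·14·13 = 728; A₂A₃ = 14·13·20 = 3640; A₃A₄ = 13·20·20 = 5200; A₄A₅ = 20·20·38 = 15200.
Length 3: A₁..A₃: k=1: 0+3640+4·14·20=4760; k=2: 728+0+4·13·20=1768 → min 1768 | A₂..A₄: k=2: 0+5200+14·13·20=8840; k=3: 3640+0+14·20·20=9240 → min 8840 | A₃..A₅: k=3: 0+15200+13·20·38=25080; k=4: 5200+0+13·20·38=15080 → min 15080.
Length 4: A₁..A₄: k=1: 0+8840+4·14·20=9960; k=2: 728+5200+4·13·20=6968; k=3: 1768+0+4·20·20=3368 → min 3368 | A₂..A₅: k=2: 0+15080+14·13·38=21996; k=3: 3640+15200+14·20·38=29480; k=4: 8840+0+14·20·38=19480 → min 19480.
Length 5: A₁..A₅: k=1: 0+19480+4·14·38=21608; k=2: 728+15080+4·13·38=17784; k=3: 1768+15200+4·20·38=20008; k=4: 3368+0+4·20·38=6408 → min 6408.
Optimal parenthesization: ((((A₁ A₂) A₃) A₄) A₅) with cost 6408.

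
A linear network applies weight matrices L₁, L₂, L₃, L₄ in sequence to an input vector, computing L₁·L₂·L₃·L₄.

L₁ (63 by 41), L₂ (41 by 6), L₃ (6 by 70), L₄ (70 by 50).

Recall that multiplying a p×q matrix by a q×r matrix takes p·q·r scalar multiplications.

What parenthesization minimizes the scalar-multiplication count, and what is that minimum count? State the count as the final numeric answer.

55398

Adjacent pairs: L₁L₂ = 63·41·6 = 15498; L₂L₃ = 41·6·70 = 17220; L₃L₄ = 6·70·50 = 21000.
Length 3: L₁..L₃: k=1: 0+17220+63·41·70=198030; k=2: 15498+0+63·6·70=41958 → min 41958 | L₂..L₄: k=2: 0+21000+41·6·50=33300; k=3: 17220+0+41·70·50=160720 → min 33300.
Length 4: L₁..L₄: k=1: 0+33300+63·41·50=162450; k=2: 15498+21000+63·6·50=55398; k=3: 41958+0+63·70·50=262458 → min 55398.
Optimal parenthesization: ((L₁·L₂)·(L₃·L₄)) with cost 55398.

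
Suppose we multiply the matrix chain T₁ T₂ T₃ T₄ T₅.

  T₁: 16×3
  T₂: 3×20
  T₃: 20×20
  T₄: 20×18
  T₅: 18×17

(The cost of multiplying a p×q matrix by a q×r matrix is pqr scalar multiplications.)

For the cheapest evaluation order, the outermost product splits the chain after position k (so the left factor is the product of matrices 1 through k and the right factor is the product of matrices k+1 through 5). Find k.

Adjacent pairs: T₁T₂ = 16·3·20 = 960; T₂T₃ = 3·20·20 = 1200; T₃T₄ = 20·20·18 = 7200; T₄T₅ = 20·18·17 = 6120.
Length 3: T₁..T₃: k=1: 0+1200+16·3·20=2160; k=2: 960+0+16·20·20=7360 → min 2160 | T₂..T₄: k=2: 0+7200+3·20·18=8280; k=3: 1200+0+3·20·18=2280 → min 2280 | T₃..T₅: k=3: 0+6120+20·20·17=12920; k=4: 7200+0+20·18·17=13320 → min 12920.
Length 4: T₁..T₄: k=1: 0+2280+16·3·18=3144; k=2: 960+7200+16·20·18=13920; k=3: 2160+0+16·20·18=7920 → min 3144 | T₂..T₅: k=2: 0+12920+3·20·17=13940; k=3: 1200+6120+3·20·17=8340; k=4: 2280+0+3·18·17=3198 → min 3198.
Top-level splits: k=1: (T₁..T₁)·(T₂..T₅) → 0+3198+16·3·17 = 4014; k=2: (T₁..T₂)·(T₃..T₅) → 960+12920+16·20·17 = 19320; k=3: (T₁..T₃)·(T₄..T₅) → 2160+6120+16·20·17 = 13720; k=4: (T₁..T₄)·(T₅..T₅) → 3144+0+16·18·17 = 8040.
Best split is after T₁, i.e. k = 1.

1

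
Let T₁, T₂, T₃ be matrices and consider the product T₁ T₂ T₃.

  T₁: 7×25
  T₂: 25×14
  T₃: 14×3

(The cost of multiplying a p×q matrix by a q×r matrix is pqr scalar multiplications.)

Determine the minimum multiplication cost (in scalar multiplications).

Order (T₁ (T₂ T₃)): (T₂ T₃): 25×14 by 14×3 → 25×3, cost 25·14·3 = 1050; (T₁ (T₂ T₃)): 7×25 by 25×3 → 7×3, cost 7·25·3 = 525; cumulative 1575. Total 1575.
Order ((T₁ T₂) T₃): (T₁ T₂): 7×25 by 25×14 → 7×14, cost 7·25·14 = 2450; ((T₁ T₂) T₃): 7×14 by 14×3 → 7×3, cost 7·14·3 = 294; cumulative 2744. Total 2744.
Minimum: 1575.

1575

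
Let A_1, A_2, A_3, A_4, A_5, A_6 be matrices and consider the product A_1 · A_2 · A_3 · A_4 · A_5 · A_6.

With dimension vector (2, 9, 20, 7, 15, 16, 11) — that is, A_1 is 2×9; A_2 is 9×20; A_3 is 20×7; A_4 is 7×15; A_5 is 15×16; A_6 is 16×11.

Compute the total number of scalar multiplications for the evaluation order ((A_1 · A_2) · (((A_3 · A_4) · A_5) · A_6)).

11220

(A_1 · A_2): 2×9 by 9×20 → 2×20, cost 2·9·20 = 360
(A_3 · A_4): 20×7 by 7×15 → 20×15, cost 20·7·15 = 2100
((A_3 · A_4) · A_5): 20×15 by 15×16 → 20×16, cost 20·15·16 = 4800; cumulative 6900
(((A_3 · A_4) · A_5) · A_6): 20×16 by 16×11 → 20×11, cost 20·16·11 = 3520; cumulative 10420
((A_1 · A_2) · (((A_3 · A_4) · A_5) · A_6)): 2×20 by 20×11 → 2×11, cost 2·20·11 = 440; cumulative 11220
Total: 11220 scalar multiplications.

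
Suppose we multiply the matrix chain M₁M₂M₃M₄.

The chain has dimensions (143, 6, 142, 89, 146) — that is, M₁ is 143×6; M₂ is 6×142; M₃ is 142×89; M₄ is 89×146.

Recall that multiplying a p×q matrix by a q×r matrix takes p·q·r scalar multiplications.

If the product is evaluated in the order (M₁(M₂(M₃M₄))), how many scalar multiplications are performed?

(M₃M₄): 142×89 by 89×146 → 142×146, cost 142·89·146 = 1845148
(M₂(M₃M₄)): 6×142 by 142×146 → 6×146, cost 6·142·146 = 124392; cumulative 1969540
(M₁(M₂(M₃M₄))): 143×6 by 6×146 → 143×146, cost 143·6·146 = 125268; cumulative 2094808
Total: 2094808 scalar multiplications.

2094808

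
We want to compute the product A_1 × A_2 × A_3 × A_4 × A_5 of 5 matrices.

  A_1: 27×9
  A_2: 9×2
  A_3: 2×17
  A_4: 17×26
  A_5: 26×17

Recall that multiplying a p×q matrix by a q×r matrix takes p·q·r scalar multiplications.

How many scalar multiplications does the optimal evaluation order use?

3172

Adjacent pairs: A_1A_2 = 27·9·2 = 486; A_2A_3 = 9·2·17 = 306; A_3A_4 = 2·17·26 = 884; A_4A_5 = 17·26·17 = 7514.
Length 3: A_1..A_3: k=1: 0+306+27·9·17=4437; k=2: 486+0+27·2·17=1404 → min 1404 | A_2..A_4: k=2: 0+884+9·2·26=1352; k=3: 306+0+9·17·26=4284 → min 1352 | A_3..A_5: k=3: 0+7514+2·17·17=8092; k=4: 884+0+2·26·17=1768 → min 1768.
Length 4: A_1..A_4: k=1: 0+1352+27·9·26=7670; k=2: 486+884+27·2·26=2774; k=3: 1404+0+27·17·26=13338 → min 2774 | A_2..A_5: k=2: 0+1768+9·2·17=2074; k=3: 306+7514+9·17·17=10421; k=4: 1352+0+9·26·17=5330 → min 2074.
Length 5: A_1..A_5: k=1: 0+2074+27·9·17=6205; k=2: 486+1768+27·2·17=3172; k=3: 1404+7514+27·17·17=16721; k=4: 2774+0+27·26·17=14708 → min 3172.
Optimal order: ((A_1 × A_2) × ((A_3 × A_4) × A_5)) with cost 3172.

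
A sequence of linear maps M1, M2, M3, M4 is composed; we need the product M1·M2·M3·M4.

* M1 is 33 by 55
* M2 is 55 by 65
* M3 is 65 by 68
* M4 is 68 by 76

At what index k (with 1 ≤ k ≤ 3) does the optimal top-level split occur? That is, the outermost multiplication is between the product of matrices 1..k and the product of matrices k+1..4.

Adjacent pairs: M1M2 = 33·55·65 = 117975; M2M3 = 55·65·68 = 243100; M3M4 = 65·68·76 = 335920.
Length 3: M1..M3: k=1: 0+243100+33·55·68=366520; k=2: 117975+0+33·65·68=263835 → min 263835 | M2..M4: k=2: 0+335920+55·65·76=607620; k=3: 243100+0+55·68·76=527340 → min 527340.
Top-level splits: k=1: (M1..M1)·(M2..M4) → 0+527340+33·55·76 = 665280; k=2: (M1..M2)·(M3..M4) → 117975+335920+33·65·76 = 616915; k=3: (M1..M3)·(M4..M4) → 263835+0+33·68·76 = 434379.
Best split is after M3, i.e. k = 3.

3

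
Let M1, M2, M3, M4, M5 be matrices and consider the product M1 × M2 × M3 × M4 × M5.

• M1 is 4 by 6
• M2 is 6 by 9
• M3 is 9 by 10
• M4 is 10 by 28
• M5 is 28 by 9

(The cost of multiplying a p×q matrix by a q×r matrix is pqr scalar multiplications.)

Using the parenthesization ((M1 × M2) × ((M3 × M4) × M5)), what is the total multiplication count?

5328

(M1 × M2): 4×6 by 6×9 → 4×9, cost 4·6·9 = 216
(M3 × M4): 9×10 by 10×28 → 9×28, cost 9·10·28 = 2520
((M3 × M4) × M5): 9×28 by 28×9 → 9×9, cost 9·28·9 = 2268; cumulative 4788
((M1 × M2) × ((M3 × M4) × M5)): 4×9 by 9×9 → 4×9, cost 4·9·9 = 324; cumulative 5328
Total: 5328 scalar multiplications.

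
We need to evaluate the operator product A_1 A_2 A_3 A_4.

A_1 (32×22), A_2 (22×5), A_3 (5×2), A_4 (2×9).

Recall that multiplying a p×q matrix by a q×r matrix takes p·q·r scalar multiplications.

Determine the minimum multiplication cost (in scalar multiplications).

2204

Adjacent pairs: A_1A_2 = 32·22·5 = 3520; A_2A_3 = 22·5·2 = 220; A_3A_4 = 5·2·9 = 90.
Length 3: A_1..A_3: k=1: 0+220+32·22·2=1628; k=2: 3520+0+32·5·2=3840 → min 1628 | A_2..A_4: k=2: 0+90+22·5·9=1080; k=3: 220+0+22·2·9=616 → min 616.
Length 4: A_1..A_4: k=1: 0+616+32·22·9=6952; k=2: 3520+90+32·5·9=5050; k=3: 1628+0+32·2·9=2204 → min 2204.
Optimal order: ((A_1 (A_2 A_3)) A_4) with cost 2204.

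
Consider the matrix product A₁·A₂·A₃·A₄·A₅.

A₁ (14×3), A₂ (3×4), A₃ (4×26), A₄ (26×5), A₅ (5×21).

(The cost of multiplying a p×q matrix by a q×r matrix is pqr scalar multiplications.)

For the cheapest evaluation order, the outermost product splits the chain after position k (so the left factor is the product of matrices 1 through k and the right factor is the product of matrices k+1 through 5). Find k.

Adjacent pairs: A₁A₂ = 14·3·4 = 168; A₂A₃ = 3·4·26 = 312; A₃A₄ = 4·26·5 = 520; A₄A₅ = 26·5·21 = 2730.
Length 3: A₁..A₃: k=1: 0+312+14·3·26=1404; k=2: 168+0+14·4·26=1624 → min 1404 | A₂..A₄: k=2: 0+520+3·4·5=580; k=3: 312+0+3·26·5=702 → min 580 | A₃..A₅: k=3: 0+2730+4·26·21=4914; k=4: 520+0+4·5·21=940 → min 940.
Length 4: A₁..A₄: k=1: 0+580+14·3·5=790; k=2: 168+520+14·4·5=968; k=3: 1404+0+14·26·5=3224 → min 790 | A₂..A₅: k=2: 0+940+3·4·21=1192; k=3: 312+2730+3·26·21=4680; k=4: 580+0+3·5·21=895 → min 895.
Top-level splits: k=1: (A₁..A₁)·(A₂..A₅) → 0+895+14·3·21 = 1777; k=2: (A₁..A₂)·(A₃..A₅) → 168+940+14·4·21 = 2284; k=3: (A₁..A₃)·(A₄..A₅) → 1404+2730+14·26·21 = 11778; k=4: (A₁..A₄)·(A₅..A₅) → 790+0+14·5·21 = 2260.
Best split is after A₁, i.e. k = 1.

1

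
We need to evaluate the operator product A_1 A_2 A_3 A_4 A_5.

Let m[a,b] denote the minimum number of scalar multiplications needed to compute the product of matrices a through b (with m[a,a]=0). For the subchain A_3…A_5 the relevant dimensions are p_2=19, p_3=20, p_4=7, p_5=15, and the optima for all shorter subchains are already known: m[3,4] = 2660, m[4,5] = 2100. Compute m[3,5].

m[3,5] = min over k∈[3,4] of m[3,k]+m[k+1,5]+p_{2}·p_k·p_{5}.
k=3: 0 + 2100 + 19·20·15 = 7800; k=4: 2660 + 0 + 19·7·15 = 4655.
Minimum: 4655 at k=4.

4655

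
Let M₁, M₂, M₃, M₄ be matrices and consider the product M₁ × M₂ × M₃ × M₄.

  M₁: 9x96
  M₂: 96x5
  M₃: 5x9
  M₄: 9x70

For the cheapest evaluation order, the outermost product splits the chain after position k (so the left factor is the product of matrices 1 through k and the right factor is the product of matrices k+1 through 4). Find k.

3

Adjacent pairs: M₁M₂ = 9·96·5 = 4320; M₂M₃ = 96·5·9 = 4320; M₃M₄ = 5·9·70 = 3150.
Length 3: M₁..M₃: k=1: 0+4320+9·96·9=12096; k=2: 4320+0+9·5·9=4725 → min 4725 | M₂..M₄: k=2: 0+3150+96·5·70=36750; k=3: 4320+0+96·9·70=64800 → min 36750.
Top-level splits: k=1: (M₁..M₁)·(M₂..M₄) → 0+36750+9·96·70 = 97230; k=2: (M₁..M₂)·(M₃..M₄) → 4320+3150+9·5·70 = 10620; k=3: (M₁..M₃)·(M₄..M₄) → 4725+0+9·9·70 = 10395.
Best split is after M₃, i.e. k = 3.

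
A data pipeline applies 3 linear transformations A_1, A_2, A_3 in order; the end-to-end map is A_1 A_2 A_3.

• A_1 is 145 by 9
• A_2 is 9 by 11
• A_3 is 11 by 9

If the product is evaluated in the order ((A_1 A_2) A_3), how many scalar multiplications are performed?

(A_1 A_2): 145×9 by 9×11 → 145×11, cost 145·9·11 = 14355
((A_1 A_2) A_3): 145×11 by 11×9 → 145×9, cost 145·11·9 = 14355; cumulative 28710
Total: 28710 scalar multiplications.

28710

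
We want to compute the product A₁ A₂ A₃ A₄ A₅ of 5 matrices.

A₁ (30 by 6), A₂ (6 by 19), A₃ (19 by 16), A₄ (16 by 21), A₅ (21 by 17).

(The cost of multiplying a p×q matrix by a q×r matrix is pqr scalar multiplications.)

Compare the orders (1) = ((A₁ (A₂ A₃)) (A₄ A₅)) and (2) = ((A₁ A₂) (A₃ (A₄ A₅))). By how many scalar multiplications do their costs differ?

Order (1) = ((A₁ (A₂ A₃)) (A₄ A₅)): (A₂ A₃): 6×19 by 19×16 → 6×16, cost 6·19·16 = 1824; (A₁ (A₂ A₃)): 30×6 by 6×16 → 30×16, cost 30·6·16 = 2880; cumulative 4704; (A₄ A₅): 16×21 by 21×17 → 16×17, cost 16·21·17 = 5712; ((A₁ (A₂ A₃)) (A₄ A₅)): 30×16 by 16×17 → 30×17, cost 30·16·17 = 8160; cumulative 18576. Total 18576.
Order (2) = ((A₁ A₂) (A₃ (A₄ A₅))): (A₁ A₂): 30×6 by 6×19 → 30×19, cost 30·6·19 = 3420; (A₄ A₅): 16×21 by 21×17 → 16×17, cost 16·21·17 = 5712; (A₃ (A₄ A₅)): 19×16 by 16×17 → 19×17, cost 19·16·17 = 5168; cumulative 10880; ((A₁ A₂) (A₃ (A₄ A₅))): 30×19 by 19×17 → 30×17, cost 30·19·17 = 9690; cumulative 23990. Total 23990.
Difference: |18576 − 23990| = 5414.

5414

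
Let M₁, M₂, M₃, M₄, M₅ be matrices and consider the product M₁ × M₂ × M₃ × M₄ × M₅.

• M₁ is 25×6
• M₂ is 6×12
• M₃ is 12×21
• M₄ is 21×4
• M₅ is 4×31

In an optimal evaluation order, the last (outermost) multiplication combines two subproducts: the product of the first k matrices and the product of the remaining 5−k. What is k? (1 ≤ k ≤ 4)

4

Adjacent pairs: M₁M₂ = 25·6·12 = 1800; M₂M₃ = 6·12·21 = 1512; M₃M₄ = 12·21·4 = 1008; M₄M₅ = 21·4·31 = 2604.
Length 3: M₁..M₃: k=1: 0+1512+25·6·21=4662; k=2: 1800+0+25·12·21=8100 → min 4662 | M₂..M₄: k=2: 0+1008+6·12·4=1296; k=3: 1512+0+6·21·4=2016 → min 1296 | M₃..M₅: k=3: 0+2604+12·21·31=10416; k=4: 1008+0+12·4·31=2496 → min 2496.
Length 4: M₁..M₄: k=1: 0+1296+25·6·4=1896; k=2: 1800+1008+25·12·4=4008; k=3: 4662+0+25·21·4=6762 → min 1896 | M₂..M₅: k=2: 0+2496+6·12·31=4728; k=3: 1512+2604+6·21·31=8022; k=4: 1296+0+6·4·31=2040 → min 2040.
Top-level splits: k=1: (M₁..M₁)·(M₂..M₅) → 0+2040+25·6·31 = 6690; k=2: (M₁..M₂)·(M₃..M₅) → 1800+2496+25·12·31 = 13596; k=3: (M₁..M₃)·(M₄..M₅) → 4662+2604+25·21·31 = 23541; k=4: (M₁..M₄)·(M₅..M₅) → 1896+0+25·4·31 = 4996.
Best split is after M₄, i.e. k = 4.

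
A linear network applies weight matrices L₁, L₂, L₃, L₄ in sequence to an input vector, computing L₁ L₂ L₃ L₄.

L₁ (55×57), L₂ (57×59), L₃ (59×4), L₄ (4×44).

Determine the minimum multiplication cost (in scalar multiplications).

35672

Adjacent pairs: L₁L₂ = 55·57·59 = 184965; L₂L₃ = 57·59·4 = 13452; L₃L₄ = 59·4·44 = 10384.
Length 3: L₁..L₃: k=1: 0+13452+55·57·4=25992; k=2: 184965+0+55·59·4=197945 → min 25992 | L₂..L₄: k=2: 0+10384+57·59·44=158356; k=3: 13452+0+57·4·44=23484 → min 23484.
Length 4: L₁..L₄: k=1: 0+23484+55·57·44=161424; k=2: 184965+10384+55·59·44=338129; k=3: 25992+0+55·4·44=35672 → min 35672.
Optimal order: ((L₁ (L₂ L₃)) L₄) with cost 35672.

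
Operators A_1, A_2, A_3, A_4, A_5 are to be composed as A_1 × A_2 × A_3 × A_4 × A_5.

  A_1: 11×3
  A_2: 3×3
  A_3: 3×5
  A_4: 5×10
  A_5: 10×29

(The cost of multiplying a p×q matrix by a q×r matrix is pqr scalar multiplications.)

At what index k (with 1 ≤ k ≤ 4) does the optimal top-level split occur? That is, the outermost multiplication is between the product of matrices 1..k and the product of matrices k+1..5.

Adjacent pairs: A_1A_2 = 11·3·3 = 99; A_2A_3 = 3·3·5 = 45; A_3A_4 = 3·5·10 = 150; A_4A_5 = 5·10·29 = 1450.
Length 3: A_1..A_3: k=1: 0+45+11·3·5=210; k=2: 99+0+11·3·5=264 → min 210 | A_2..A_4: k=2: 0+150+3·3·10=240; k=3: 45+0+3·5·10=195 → min 195 | A_3..A_5: k=3: 0+1450+3·5·29=1885; k=4: 150+0+3·10·29=1020 → min 1020.
Length 4: A_1..A_4: k=1: 0+195+11·3·10=525; k=2: 99+150+11·3·10=579; k=3: 210+0+11·5·10=760 → min 525 | A_2..A_5: k=2: 0+1020+3·3·29=1281; k=3: 45+1450+3·5·29=1930; k=4: 195+0+3·10·29=1065 → min 1065.
Top-level splits: k=1: (A_1..A_1)·(A_2..A_5) → 0+1065+11·3·29 = 2022; k=2: (A_1..A_2)·(A_3..A_5) → 99+1020+11·3·29 = 2076; k=3: (A_1..A_3)·(A_4..A_5) → 210+1450+11·5·29 = 3255; k=4: (A_1..A_4)·(A_5..A_5) → 525+0+11·10·29 = 3715.
Best split is after A_1, i.e. k = 1.

1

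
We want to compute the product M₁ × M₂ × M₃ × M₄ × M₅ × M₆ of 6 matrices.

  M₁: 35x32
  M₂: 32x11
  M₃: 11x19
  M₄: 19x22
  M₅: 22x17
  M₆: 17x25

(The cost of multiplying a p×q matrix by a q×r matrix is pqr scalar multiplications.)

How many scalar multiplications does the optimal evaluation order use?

35332

Adjacent pairs: M₁M₂ = 35·32·11 = 12320; M₂M₃ = 32·11·19 = 6688; M₃M₄ = 11·19·22 = 4598; M₄M₅ = 19·22·17 = 7106; M₅M₆ = 22·17·25 = 9350.
Length 3: M₁..M₃: k=1: 0+6688+35·32·19=27968; k=2: 12320+0+35·11·19=19635 → min 19635 | M₂..M₄: k=2: 0+4598+32·11·22=12342; k=3: 6688+0+32·19·22=20064 → min 12342 | M₃..M₅: k=3: 0+7106+11·19·17=10659; k=4: 4598+0+11·22·17=8712 → min 8712 | M₄..M₆: k=4: 0+9350+19·22·25=19800; k=5: 7106+0+19·17·25=15181 → min 15181.
Length 4: M₁..M₄: k=1: 0+12342+35·32·22=36982; k=2: 12320+4598+35·11·22=25388; k=3: 19635+0+35·19·22=34265 → min 25388 | M₂..M₅: k=2: 0+8712+32·11·17=14696; k=3: 6688+7106+32·19·17=24130; k=4: 12342+0+32·22·17=24310 → min 14696 | M₃..M₆: k=3: 0+15181+11·19·25=20406; k=4: 4598+9350+11·22·25=19998; k=5: 8712+0+11·17·25=13387 → min 13387.
Length 5: M₁..M₅: k=1: 0+14696+35·32·17=33736; k=2: 12320+8712+35·11·17=27577; k=3: 19635+7106+35·19·17=38046; k=4: 25388+0+35·22·17=38478 → min 27577 | M₂..M₆: k=2: 0+13387+32·11·25=22187; k=3: 6688+15181+32·19·25=37069; k=4: 12342+9350+32·22·25=39292; k=5: 14696+0+32·17·25=28296 → min 22187.
Length 6: M₁..M₆: k=1: 0+22187+35·32·25=50187; k=2: 12320+13387+35·11·25=35332; k=3: 19635+15181+35·19·25=51441; k=4: 25388+9350+35·22·25=53988; k=5: 27577+0+35·17·25=42452 → min 35332.
Optimal order: ((M₁ × M₂) × (((M₃ × M₄) × M₅) × M₆)) with cost 35332.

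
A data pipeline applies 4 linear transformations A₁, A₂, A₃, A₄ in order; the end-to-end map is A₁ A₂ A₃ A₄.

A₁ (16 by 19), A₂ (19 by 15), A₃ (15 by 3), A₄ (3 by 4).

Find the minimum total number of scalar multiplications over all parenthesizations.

1959

Adjacent pairs: A₁A₂ = 16·19·15 = 4560; A₂A₃ = 19·15·3 = 855; A₃A₄ = 15·3·4 = 180.
Length 3: A₁..A₃: k=1: 0+855+16·19·3=1767; k=2: 4560+0+16·15·3=5280 → min 1767 | A₂..A₄: k=2: 0+180+19·15·4=1320; k=3: 855+0+19·3·4=1083 → min 1083.
Length 4: A₁..A₄: k=1: 0+1083+16·19·4=2299; k=2: 4560+180+16·15·4=5700; k=3: 1767+0+16·3·4=1959 → min 1959.
Optimal order: ((A₁ (A₂ A₃)) A₄) with cost 1959.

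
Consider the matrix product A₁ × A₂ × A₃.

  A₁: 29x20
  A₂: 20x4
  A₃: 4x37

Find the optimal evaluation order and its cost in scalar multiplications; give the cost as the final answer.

(A₁ × (A₂ × A₃)): cost 24420.
((A₁ × A₂) × A₃): cost 6612.
Optimal: ((A₁ × A₂) × A₃) with cost 6612.

6612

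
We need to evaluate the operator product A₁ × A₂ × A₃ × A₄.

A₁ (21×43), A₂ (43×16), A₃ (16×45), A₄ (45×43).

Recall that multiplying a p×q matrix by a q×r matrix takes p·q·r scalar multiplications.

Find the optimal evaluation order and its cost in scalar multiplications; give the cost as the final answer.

59856

Adjacent pairs: A₁A₂ = 21·43·16 = 14448; A₂A₃ = 43·16·45 = 30960; A₃A₄ = 16·45·43 = 30960.
Length 3: A₁..A₃: k=1: 0+30960+21·43·45=71595; k=2: 14448+0+21·16·45=29568 → min 29568 | A₂..A₄: k=2: 0+30960+43·16·43=60544; k=3: 30960+0+43·45·43=114165 → min 60544.
Length 4: A₁..A₄: k=1: 0+60544+21·43·43=99373; k=2: 14448+30960+21·16·43=59856; k=3: 29568+0+21·45·43=70203 → min 59856.
Optimal parenthesization: ((A₁ × A₂) × (A₃ × A₄)) with cost 59856.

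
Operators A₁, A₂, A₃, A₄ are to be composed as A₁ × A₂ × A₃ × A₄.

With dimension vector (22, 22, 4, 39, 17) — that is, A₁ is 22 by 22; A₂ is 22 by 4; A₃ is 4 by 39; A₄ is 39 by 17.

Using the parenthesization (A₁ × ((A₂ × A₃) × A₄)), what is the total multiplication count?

(A₂ × A₃): 22×4 by 4×39 → 22×39, cost 22·4·39 = 3432
((A₂ × A₃) × A₄): 22×39 by 39×17 → 22×17, cost 22·39·17 = 14586; cumulative 18018
(A₁ × ((A₂ × A₃) × A₄)): 22×22 by 22×17 → 22×17, cost 22·22·17 = 8228; cumulative 26246
Total: 26246 scalar multiplications.

26246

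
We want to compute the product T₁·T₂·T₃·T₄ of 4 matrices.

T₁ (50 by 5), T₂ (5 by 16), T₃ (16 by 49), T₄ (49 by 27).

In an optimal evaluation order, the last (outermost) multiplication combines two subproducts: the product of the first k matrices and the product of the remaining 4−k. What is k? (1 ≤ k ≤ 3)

Adjacent pairs: T₁T₂ = 50·5·16 = 4000; T₂T₃ = 5·16·49 = 3920; T₃T₄ = 16·49·27 = 21168.
Length 3: T₁..T₃: k=1: 0+3920+50·5·49=16170; k=2: 4000+0+50·16·49=43200 → min 16170 | T₂..T₄: k=2: 0+21168+5·16·27=23328; k=3: 3920+0+5·49·27=10535 → min 10535.
Top-level splits: k=1: (T₁..T₁)·(T₂..T₄) → 0+10535+50·5·27 = 17285; k=2: (T₁..T₂)·(T₃..T₄) → 4000+21168+50·16·27 = 46768; k=3: (T₁..T₃)·(T₄..T₄) → 16170+0+50·49·27 = 82320.
Best split is after T₁, i.e. k = 1.

1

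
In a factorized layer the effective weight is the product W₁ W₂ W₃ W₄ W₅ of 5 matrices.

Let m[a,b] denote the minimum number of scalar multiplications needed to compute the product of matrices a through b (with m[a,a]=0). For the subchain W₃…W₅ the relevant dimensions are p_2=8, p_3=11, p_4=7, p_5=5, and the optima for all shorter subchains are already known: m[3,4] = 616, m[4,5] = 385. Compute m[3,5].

m[3,5] = min over k∈[3,4] of m[3,k]+m[k+1,5]+p_{2}·p_k·p_{5}.
k=3: 0 + 385 + 8·11·5 = 825; k=4: 616 + 0 + 8·7·5 = 896.
Minimum: 825 at k=3.

825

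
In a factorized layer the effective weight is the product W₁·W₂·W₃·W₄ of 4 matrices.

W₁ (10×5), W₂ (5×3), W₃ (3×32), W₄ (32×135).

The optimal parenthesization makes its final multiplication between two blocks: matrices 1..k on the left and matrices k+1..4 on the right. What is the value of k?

2

Adjacent pairs: W₁W₂ = 10·5·3 = 150; W₂W₃ = 5·3·32 = 480; W₃W₄ = 3·32·135 = 12960.
Length 3: W₁..W₃: k=1: 0+480+10·5·32=2080; k=2: 150+0+10·3·32=1110 → min 1110 | W₂..W₄: k=2: 0+12960+5·3·135=14985; k=3: 480+0+5·32·135=22080 → min 14985.
Top-level splits: k=1: (W₁..W₁)·(W₂..W₄) → 0+14985+10·5·135 = 21735; k=2: (W₁..W₂)·(W₃..W₄) → 150+12960+10·3·135 = 17160; k=3: (W₁..W₃)·(W₄..W₄) → 1110+0+10·32·135 = 44310.
Best split is after W₂, i.e. k = 2.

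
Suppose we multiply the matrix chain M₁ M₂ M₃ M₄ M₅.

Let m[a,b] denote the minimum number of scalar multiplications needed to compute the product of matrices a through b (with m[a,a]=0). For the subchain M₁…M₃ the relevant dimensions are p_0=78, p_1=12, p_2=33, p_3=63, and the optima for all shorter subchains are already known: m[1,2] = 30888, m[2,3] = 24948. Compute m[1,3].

83916

m[1,3] = min over k∈[1,2] of m[1,k]+m[k+1,3]+p_{0}·p_k·p_{3}.
k=1: 0 + 24948 + 78·12·63 = 83916; k=2: 30888 + 0 + 78·33·63 = 193050.
Minimum: 83916 at k=1.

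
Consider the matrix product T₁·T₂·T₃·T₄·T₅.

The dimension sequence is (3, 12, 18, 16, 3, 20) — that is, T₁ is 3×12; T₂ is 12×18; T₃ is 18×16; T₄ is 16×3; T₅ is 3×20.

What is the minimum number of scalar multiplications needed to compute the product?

1800

Adjacent pairs: T₁T₂ = 3·12·18 = 648; T₂T₃ = 12·18·16 = 3456; T₃T₄ = 18·16·3 = 864; T₄T₅ = 16·3·20 = 960.
Length 3: T₁..T₃: k=1: 0+3456+3·12·16=4032; k=2: 648+0+3·18·16=1512 → min 1512 | T₂..T₄: k=2: 0+864+12·18·3=1512; k=3: 3456+0+12·16·3=4032 → min 1512 | T₃..T₅: k=3: 0+960+18·16·20=6720; k=4: 864+0+18·3·20=1944 → min 1944.
Length 4: T₁..T₄: k=1: 0+1512+3·12·3=1620; k=2: 648+864+3·18·3=1674; k=3: 1512+0+3·16·3=1656 → min 1620 | T₂..T₅: k=2: 0+1944+12·18·20=6264; k=3: 3456+960+12·16·20=8256; k=4: 1512+0+12·3·20=2232 → min 2232.
Length 5: T₁..T₅: k=1: 0+2232+3·12·20=2952; k=2: 648+1944+3·18·20=3672; k=3: 1512+960+3·16·20=3432; k=4: 1620+0+3·3·20=1800 → min 1800.
Optimal order: ((T₁·(T₂·(T₃·T₄)))·T₅) with cost 1800.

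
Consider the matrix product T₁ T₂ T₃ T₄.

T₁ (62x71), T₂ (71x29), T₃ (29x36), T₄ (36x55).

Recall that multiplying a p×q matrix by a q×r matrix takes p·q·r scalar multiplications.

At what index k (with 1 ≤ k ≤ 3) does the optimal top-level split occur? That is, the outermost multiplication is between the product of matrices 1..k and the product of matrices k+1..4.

Adjacent pairs: T₁T₂ = 62·71·29 = 127658; T₂T₃ = 71·29·36 = 74124; T₃T₄ = 29·36·55 = 57420.
Length 3: T₁..T₃: k=1: 0+74124+62·71·36=232596; k=2: 127658+0+62·29·36=192386 → min 192386 | T₂..T₄: k=2: 0+57420+71·29·55=170665; k=3: 74124+0+71·36·55=214704 → min 170665.
Top-level splits: k=1: (T₁..T₁)·(T₂..T₄) → 0+170665+62·71·55 = 412775; k=2: (T₁..T₂)·(T₃..T₄) → 127658+57420+62·29·55 = 283968; k=3: (T₁..T₃)·(T₄..T₄) → 192386+0+62·36·55 = 315146.
Best split is after T₂, i.e. k = 2.

2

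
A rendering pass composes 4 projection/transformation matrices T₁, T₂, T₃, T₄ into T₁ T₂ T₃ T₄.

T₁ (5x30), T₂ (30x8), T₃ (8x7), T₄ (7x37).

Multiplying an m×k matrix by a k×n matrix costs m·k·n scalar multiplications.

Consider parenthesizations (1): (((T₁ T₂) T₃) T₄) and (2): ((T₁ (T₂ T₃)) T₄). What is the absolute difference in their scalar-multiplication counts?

1250

Order (1) = (((T₁ T₂) T₃) T₄): (T₁ T₂): 5×30 by 30×8 → 5×8, cost 5·30·8 = 1200; ((T₁ T₂) T₃): 5×8 by 8×7 → 5×7, cost 5·8·7 = 280; cumulative 1480; (((T₁ T₂) T₃) T₄): 5×7 by 7×37 → 5×37, cost 5·7·37 = 1295; cumulative 2775. Total 2775.
Order (2) = ((T₁ (T₂ T₃)) T₄): (T₂ T₃): 30×8 by 8×7 → 30×7, cost 30·8·7 = 1680; (T₁ (T₂ T₃)): 5×30 by 30×7 → 5×7, cost 5·30·7 = 1050; cumulative 2730; ((T₁ (T₂ T₃)) T₄): 5×7 by 7×37 → 5×37, cost 5·7·37 = 1295; cumulative 4025. Total 4025.
Difference: |2775 − 4025| = 1250.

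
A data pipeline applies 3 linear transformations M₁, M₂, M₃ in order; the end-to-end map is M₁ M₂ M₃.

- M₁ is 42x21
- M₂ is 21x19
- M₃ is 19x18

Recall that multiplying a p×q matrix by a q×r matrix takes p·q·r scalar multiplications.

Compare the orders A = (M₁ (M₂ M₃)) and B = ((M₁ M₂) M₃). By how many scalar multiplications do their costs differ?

8064

Order A = (M₁ (M₂ M₃)): (M₂ M₃): 21×19 by 19×18 → 21×18, cost 21·19·18 = 7182; (M₁ (M₂ M₃)): 42×21 by 21×18 → 42×18, cost 42·21·18 = 15876; cumulative 23058. Total 23058.
Order B = ((M₁ M₂) M₃): (M₁ M₂): 42×21 by 21×19 → 42×19, cost 42·21·19 = 16758; ((M₁ M₂) M₃): 42×19 by 19×18 → 42×18, cost 42·19·18 = 14364; cumulative 31122. Total 31122.
Difference: |23058 − 31122| = 8064.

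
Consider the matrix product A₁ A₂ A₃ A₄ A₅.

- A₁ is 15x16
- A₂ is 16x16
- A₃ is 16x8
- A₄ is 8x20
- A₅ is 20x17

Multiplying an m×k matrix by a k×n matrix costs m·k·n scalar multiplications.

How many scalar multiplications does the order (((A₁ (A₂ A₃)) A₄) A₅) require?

11468

(A₂ A₃): 16×16 by 16×8 → 16×8, cost 16·16·8 = 2048
(A₁ (A₂ A₃)): 15×16 by 16×8 → 15×8, cost 15·16·8 = 1920; cumulative 3968
((A₁ (A₂ A₃)) A₄): 15×8 by 8×20 → 15×20, cost 15·8·20 = 2400; cumulative 6368
(((A₁ (A₂ A₃)) A₄) A₅): 15×20 by 20×17 → 15×17, cost 15·20·17 = 5100; cumulative 11468
Total: 11468 scalar multiplications.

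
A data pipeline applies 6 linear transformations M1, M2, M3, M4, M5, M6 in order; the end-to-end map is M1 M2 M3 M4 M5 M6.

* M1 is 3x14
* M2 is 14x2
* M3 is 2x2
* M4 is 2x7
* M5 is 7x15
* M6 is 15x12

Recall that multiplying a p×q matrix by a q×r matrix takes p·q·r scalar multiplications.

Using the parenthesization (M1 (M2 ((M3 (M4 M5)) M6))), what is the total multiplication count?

1470

(M4 M5): 2×7 by 7×15 → 2×15, cost 2·7·15 = 210
(M3 (M4 M5)): 2×2 by 2×15 → 2×15, cost 2·2·15 = 60; cumulative 270
((M3 (M4 M5)) M6): 2×15 by 15×12 → 2×12, cost 2·15·12 = 360; cumulative 630
(M2 ((M3 (M4 M5)) M6)): 14×2 by 2×12 → 14×12, cost 14·2·12 = 336; cumulative 966
(M1 (M2 ((M3 (M4 M5)) M6))): 3×14 by 14×12 → 3×12, cost 3·14·12 = 504; cumulative 1470
Total: 1470 scalar multiplications.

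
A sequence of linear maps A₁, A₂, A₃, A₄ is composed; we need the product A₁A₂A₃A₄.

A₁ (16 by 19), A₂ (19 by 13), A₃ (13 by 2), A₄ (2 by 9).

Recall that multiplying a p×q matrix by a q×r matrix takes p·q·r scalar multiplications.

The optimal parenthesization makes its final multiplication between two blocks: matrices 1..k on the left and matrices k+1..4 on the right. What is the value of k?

3

Adjacent pairs: A₁A₂ = 16·19·13 = 3952; A₂A₃ = 19·13·2 = 494; A₃A₄ = 13·2·9 = 234.
Length 3: A₁..A₃: k=1: 0+494+16·19·2=1102; k=2: 3952+0+16·13·2=4368 → min 1102 | A₂..A₄: k=2: 0+234+19·13·9=2457; k=3: 494+0+19·2·9=836 → min 836.
Top-level splits: k=1: (A₁..A₁)·(A₂..A₄) → 0+836+16·19·9 = 3572; k=2: (A₁..A₂)·(A₃..A₄) → 3952+234+16·13·9 = 6058; k=3: (A₁..A₃)·(A₄..A₄) → 1102+0+16·2·9 = 1390.
Best split is after A₃, i.e. k = 3.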